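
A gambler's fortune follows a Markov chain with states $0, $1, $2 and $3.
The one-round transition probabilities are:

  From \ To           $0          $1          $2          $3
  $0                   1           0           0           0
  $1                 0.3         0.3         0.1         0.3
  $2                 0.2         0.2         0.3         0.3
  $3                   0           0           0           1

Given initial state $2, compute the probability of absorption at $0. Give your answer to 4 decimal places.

0.4255

Let h(s) be the probability of absorption at $0 starting from transient state s. Then h($0) = 1 and h($3) = 0. By first-step analysis:
h($1) = 0.3·1 + 0.3·h($1) + 0.1·h($2) + 0.3·0
h($2) = 0.2·1 + 0.2·h($1) + 0.3·h($2) + 0.3·0
Solving: h($1) = 0.4894, h($2) = 0.4255.
Starting from $2, the probability is 0.4255.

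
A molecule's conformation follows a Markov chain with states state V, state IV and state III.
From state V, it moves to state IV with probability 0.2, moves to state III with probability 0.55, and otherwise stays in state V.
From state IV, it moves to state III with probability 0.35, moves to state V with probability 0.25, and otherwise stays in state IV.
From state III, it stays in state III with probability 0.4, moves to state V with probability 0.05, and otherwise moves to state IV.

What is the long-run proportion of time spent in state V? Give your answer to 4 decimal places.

Let the stationary distribution be π with π = πP and π_1 + π_2 + π_3 = 1.
π_1 = 0.25·π_1 + 0.25·π_2 + 0.05·π_3
π_2 = 0.2·π_1 + 0.4·π_2 + 0.55·π_3
Solving with the normalization constraint gives π = (0.1692, 0.4268, 0.4040).
So the stationary probability of state V is 0.1692.

0.1692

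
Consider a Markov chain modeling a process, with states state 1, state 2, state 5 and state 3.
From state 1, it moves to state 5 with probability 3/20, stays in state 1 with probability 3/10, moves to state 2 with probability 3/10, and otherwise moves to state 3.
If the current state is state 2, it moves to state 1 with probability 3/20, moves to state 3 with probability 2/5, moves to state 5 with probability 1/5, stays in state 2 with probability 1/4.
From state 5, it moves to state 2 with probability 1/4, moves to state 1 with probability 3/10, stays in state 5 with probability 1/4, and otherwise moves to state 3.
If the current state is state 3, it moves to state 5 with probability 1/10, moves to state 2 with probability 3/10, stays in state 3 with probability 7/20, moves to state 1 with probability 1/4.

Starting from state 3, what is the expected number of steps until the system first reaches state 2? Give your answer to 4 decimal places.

3.4092

Let t(s) be the expected number of steps to first reach state 2 from state s, with t(state 2) = 0. Conditioning on the first step:
t(state 1) = 1 + 0.3·t(state 1) + 0.15·t(state 5) + 0.25·t(state 3)
t(state 5) = 1 + 0.3·t(state 1) + 0.25·t(state 5) + 0.2·t(state 3)
t(state 3) = 1 + 0.25·t(state 1) + 0.1·t(state 5) + 0.35·t(state 3)
Solving: t(state 1) = 3.4198, t(state 5) = 3.6104, t(state 3) = 3.4092.
Expected steps from state 3 to state 2: 3.4092.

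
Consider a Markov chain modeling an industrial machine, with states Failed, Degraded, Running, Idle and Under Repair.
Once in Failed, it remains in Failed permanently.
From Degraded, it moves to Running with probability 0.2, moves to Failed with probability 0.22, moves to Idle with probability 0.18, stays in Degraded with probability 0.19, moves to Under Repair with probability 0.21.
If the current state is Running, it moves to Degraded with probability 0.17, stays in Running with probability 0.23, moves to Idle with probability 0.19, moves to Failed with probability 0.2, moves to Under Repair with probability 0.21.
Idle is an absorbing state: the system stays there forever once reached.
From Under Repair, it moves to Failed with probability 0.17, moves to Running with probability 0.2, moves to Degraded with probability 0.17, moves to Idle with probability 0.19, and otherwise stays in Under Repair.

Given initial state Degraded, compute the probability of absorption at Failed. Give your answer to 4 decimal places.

Let h(s) be the probability of absorption at Failed starting from transient state s. Then h(Failed) = 1 and h(Idle) = 0. By first-step analysis:
h(Degraded) = 0.22·1 + 0.19·h(Degraded) + 0.2·h(Running) + 0.18·0 + 0.21·h(Under Repair)
h(Running) = 0.2·1 + 0.17·h(Degraded) + 0.23·h(Running) + 0.19·0 + 0.21·h(Under Repair)
h(Under Repair) = 0.17·1 + 0.17·h(Degraded) + 0.2·h(Running) + 0.19·0 + 0.27·h(Under Repair)
Solving: h(Degraded) = 0.5262, h(Running) = 0.5110, h(Under Repair) = 0.4954.
Starting from Degraded, the probability is 0.5262.

0.5262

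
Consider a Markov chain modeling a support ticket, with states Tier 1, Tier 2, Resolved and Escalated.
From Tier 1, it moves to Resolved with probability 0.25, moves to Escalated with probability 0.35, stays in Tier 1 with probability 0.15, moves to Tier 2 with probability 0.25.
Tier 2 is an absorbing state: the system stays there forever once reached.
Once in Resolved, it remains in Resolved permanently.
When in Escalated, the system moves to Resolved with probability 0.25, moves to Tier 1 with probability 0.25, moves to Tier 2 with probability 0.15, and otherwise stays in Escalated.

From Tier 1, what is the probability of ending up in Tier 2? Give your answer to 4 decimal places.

0.4624

Let h(s) be the probability of absorption at Tier 2 starting from transient state s. Then h(Tier 2) = 1 and h(Resolved) = 0. By first-step analysis:
h(Tier 1) = 0.15·h(Tier 1) + 0.25·1 + 0.25·0 + 0.35·h(Escalated)
h(Escalated) = 0.25·h(Tier 1) + 0.15·1 + 0.25·0 + 0.35·h(Escalated)
Solving: h(Tier 1) = 0.4624, h(Escalated) = 0.4086.
Starting from Tier 1, the probability is 0.4624.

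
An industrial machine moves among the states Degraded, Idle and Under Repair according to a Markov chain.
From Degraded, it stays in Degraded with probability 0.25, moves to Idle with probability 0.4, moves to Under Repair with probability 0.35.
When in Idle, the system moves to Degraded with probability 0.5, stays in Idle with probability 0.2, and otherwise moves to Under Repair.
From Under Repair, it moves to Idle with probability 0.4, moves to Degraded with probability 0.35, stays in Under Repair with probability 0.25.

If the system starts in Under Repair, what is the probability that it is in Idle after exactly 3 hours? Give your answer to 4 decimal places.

0.3360

Propagate the distribution vector 3 hours from Under Repair.
After 0 hours: (0.0000, 0.0000, 1.0000)
After 1 hour: (0.3500, 0.4000, 0.2500)
After 2 hours: (0.3750, 0.3200, 0.3050)
After 3 hours: (0.3605, 0.3360, 0.3035)
P(in Idle after 3 hours) = 0.3360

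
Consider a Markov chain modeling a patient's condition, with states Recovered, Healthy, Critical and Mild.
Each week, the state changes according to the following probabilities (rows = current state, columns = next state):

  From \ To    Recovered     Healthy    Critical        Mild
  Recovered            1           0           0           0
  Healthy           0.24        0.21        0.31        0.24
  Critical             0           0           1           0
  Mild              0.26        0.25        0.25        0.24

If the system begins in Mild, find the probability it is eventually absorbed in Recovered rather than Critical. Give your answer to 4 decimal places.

0.4911

Let h(s) be the probability of absorption at Recovered starting from transient state s. Then h(Recovered) = 1 and h(Critical) = 0. By first-step analysis:
h(Healthy) = 0.24·1 + 0.21·h(Healthy) + 0.31·0 + 0.24·h(Mild)
h(Mild) = 0.26·1 + 0.25·h(Healthy) + 0.25·0 + 0.24·h(Mild)
Solving: h(Healthy) = 0.4530, h(Mild) = 0.4911.
Starting from Mild, the probability is 0.4911.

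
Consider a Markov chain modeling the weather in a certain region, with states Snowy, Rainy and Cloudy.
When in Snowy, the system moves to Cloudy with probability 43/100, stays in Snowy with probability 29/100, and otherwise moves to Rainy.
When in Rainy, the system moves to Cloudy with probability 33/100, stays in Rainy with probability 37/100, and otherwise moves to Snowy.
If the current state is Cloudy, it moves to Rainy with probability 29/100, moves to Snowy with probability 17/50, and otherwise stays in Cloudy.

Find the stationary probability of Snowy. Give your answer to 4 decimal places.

Let the stationary distribution be π with π = πP and π_1 + π_2 + π_3 = 1.
π_1 = 0.29·π_1 + 0.3·π_2 + 0.34·π_3
π_2 = 0.28·π_1 + 0.37·π_2 + 0.29·π_3
Solving with the normalization constraint gives π = (0.3119, 0.3118, 0.3762).
So the stationary probability of Snowy is 0.3119.

0.3119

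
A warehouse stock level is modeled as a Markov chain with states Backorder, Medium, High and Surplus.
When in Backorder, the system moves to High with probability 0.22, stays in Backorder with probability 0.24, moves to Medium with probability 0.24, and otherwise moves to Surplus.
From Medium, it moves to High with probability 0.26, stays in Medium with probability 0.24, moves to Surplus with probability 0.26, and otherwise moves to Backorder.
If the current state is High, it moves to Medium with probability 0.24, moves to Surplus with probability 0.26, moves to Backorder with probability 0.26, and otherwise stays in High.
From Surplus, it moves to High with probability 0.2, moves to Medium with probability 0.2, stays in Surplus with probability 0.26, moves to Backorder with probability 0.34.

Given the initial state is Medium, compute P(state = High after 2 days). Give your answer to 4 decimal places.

0.2296

Propagate the distribution vector 2 days from Medium.
After 0 days: (0.0000, 1.0000, 0.0000, 0.0000)
After 1 day: (0.2400, 0.2400, 0.2600, 0.2600)
After 2 days: (0.2712, 0.2296, 0.2296, 0.2696)
P(in High after 2 days) = 0.2296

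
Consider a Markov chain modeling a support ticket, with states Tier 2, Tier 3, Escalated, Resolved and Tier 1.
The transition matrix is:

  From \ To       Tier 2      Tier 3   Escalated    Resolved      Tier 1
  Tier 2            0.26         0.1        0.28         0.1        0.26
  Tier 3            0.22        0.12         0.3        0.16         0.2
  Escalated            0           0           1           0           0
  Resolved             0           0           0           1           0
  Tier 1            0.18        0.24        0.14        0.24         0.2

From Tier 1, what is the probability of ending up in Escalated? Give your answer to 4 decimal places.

Let h(s) be the probability of absorption at Escalated starting from transient state s. Then h(Escalated) = 1 and h(Resolved) = 0. By first-step analysis:
h(Tier 2) = 0.26·h(Tier 2) + 0.1·h(Tier 3) + 0.28·1 + 0.1·0 + 0.26·h(Tier 1)
h(Tier 3) = 0.22·h(Tier 2) + 0.12·h(Tier 3) + 0.3·1 + 0.16·0 + 0.2·h(Tier 1)
h(Tier 1) = 0.18·h(Tier 2) + 0.24·h(Tier 3) + 0.14·1 + 0.24·0 + 0.2·h(Tier 1)
Solving: h(Tier 2) = 0.6382, h(Tier 3) = 0.6148, h(Tier 1) = 0.5030.
Starting from Tier 1, the probability is 0.5030.

0.5030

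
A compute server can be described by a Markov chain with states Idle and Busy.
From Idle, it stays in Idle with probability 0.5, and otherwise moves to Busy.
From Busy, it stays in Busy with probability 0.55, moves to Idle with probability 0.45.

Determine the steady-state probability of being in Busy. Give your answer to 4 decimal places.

0.5263

Let the stationary distribution be π with π = πP and π_1 + π_2 = 1.
π_1 = 0.5·π_1 + 0.45·π_2
Solving with the normalization constraint gives π = (0.4737, 0.5263).
So the stationary probability of Busy is 0.5263.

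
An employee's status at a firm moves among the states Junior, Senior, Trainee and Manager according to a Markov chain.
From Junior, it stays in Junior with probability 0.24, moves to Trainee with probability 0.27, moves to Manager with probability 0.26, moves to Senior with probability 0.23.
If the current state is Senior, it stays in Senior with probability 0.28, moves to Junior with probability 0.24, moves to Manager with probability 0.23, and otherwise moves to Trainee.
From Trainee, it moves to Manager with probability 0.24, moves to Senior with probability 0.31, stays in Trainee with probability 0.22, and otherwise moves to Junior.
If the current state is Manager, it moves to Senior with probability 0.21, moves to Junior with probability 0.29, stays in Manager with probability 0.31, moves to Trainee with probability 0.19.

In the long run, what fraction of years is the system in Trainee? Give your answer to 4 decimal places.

Let the stationary distribution be π with π = πP and π_1 + π_2 + π_3 + π_4 = 1.
π_1 = 0.24·π_1 + 0.24·π_2 + 0.23·π_3 + 0.29·π_4
π_2 = 0.23·π_1 + 0.28·π_2 + 0.31·π_3 + 0.21·π_4
π_3 = 0.27·π_1 + 0.25·π_2 + 0.22·π_3 + 0.19·π_4
Solving with the normalization constraint gives π = (0.2507, 0.2562, 0.2324, 0.2607).
So the stationary probability of Trainee is 0.2324.

0.2324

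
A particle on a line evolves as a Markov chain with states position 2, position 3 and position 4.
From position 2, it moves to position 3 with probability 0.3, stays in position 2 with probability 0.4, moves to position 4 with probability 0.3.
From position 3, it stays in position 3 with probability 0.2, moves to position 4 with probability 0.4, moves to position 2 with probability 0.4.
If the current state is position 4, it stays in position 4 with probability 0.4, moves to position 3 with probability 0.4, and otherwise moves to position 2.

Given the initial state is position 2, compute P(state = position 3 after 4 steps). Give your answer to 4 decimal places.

0.3060

Propagate the distribution vector 4 steps from position 2.
After 0 steps: (1.0000, 0.0000, 0.0000)
After 1 step: (0.4000, 0.3000, 0.3000)
After 2 steps: (0.3400, 0.3000, 0.3600)
After 3 steps: (0.3280, 0.3060, 0.3660)
After 4 steps: (0.3268, 0.3060, 0.3672)
P(in position 3 after 4 steps) = 0.3060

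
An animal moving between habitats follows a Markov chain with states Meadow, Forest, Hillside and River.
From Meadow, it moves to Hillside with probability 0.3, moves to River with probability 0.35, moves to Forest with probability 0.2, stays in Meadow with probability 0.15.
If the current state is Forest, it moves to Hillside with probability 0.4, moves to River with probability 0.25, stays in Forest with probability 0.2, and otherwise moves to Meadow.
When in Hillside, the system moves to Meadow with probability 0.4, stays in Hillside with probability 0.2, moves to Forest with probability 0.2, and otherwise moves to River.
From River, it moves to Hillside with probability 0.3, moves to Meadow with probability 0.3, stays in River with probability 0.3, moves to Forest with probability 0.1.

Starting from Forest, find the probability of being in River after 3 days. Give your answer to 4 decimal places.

Propagate the distribution vector 3 days from Forest.
After 0 days: (0.0000, 1.0000, 0.0000, 0.0000)
After 1 day: (0.1500, 0.2000, 0.4000, 0.2500)
After 2 days: (0.2875, 0.1750, 0.2800, 0.2575)
After 3 days: (0.2586, 0.1743, 0.2895, 0.2776)
P(in River after 3 days) = 0.2776

0.2776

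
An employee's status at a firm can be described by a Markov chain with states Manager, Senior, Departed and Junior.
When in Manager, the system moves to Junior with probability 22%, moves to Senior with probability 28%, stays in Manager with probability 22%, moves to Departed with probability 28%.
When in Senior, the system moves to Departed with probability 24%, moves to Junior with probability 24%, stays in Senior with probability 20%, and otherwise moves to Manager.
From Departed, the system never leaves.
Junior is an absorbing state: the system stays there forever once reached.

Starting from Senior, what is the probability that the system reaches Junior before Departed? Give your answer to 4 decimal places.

Let h(s) be the probability of absorption at Junior starting from transient state s. Then h(Junior) = 1 and h(Departed) = 0. By first-step analysis:
h(Manager) = 0.22·h(Manager) + 0.28·h(Senior) + 0.28·0 + 0.22·1
h(Senior) = 0.32·h(Manager) + 0.2·h(Senior) + 0.24·0 + 0.24·1
Solving: h(Manager) = 0.4551, h(Senior) = 0.4820.
Starting from Senior, the probability is 0.4820.

0.4820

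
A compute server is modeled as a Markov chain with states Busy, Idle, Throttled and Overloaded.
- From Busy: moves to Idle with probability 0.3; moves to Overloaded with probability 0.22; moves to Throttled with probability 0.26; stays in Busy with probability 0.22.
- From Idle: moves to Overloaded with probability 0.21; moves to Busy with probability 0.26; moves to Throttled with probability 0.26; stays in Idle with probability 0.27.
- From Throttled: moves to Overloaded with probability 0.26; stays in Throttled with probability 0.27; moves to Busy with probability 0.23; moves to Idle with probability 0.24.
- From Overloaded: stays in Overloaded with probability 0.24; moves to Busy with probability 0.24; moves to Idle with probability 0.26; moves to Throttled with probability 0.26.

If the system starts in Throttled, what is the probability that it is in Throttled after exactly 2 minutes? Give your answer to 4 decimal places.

0.2627

Propagate the distribution vector 2 minutes from Throttled.
After 0 minutes: (0.0000, 0.0000, 1.0000, 0.0000)
After 1 minute: (0.2300, 0.2400, 0.2700, 0.2600)
After 2 minutes: (0.2375, 0.2662, 0.2627, 0.2336)
P(in Throttled after 2 minutes) = 0.2627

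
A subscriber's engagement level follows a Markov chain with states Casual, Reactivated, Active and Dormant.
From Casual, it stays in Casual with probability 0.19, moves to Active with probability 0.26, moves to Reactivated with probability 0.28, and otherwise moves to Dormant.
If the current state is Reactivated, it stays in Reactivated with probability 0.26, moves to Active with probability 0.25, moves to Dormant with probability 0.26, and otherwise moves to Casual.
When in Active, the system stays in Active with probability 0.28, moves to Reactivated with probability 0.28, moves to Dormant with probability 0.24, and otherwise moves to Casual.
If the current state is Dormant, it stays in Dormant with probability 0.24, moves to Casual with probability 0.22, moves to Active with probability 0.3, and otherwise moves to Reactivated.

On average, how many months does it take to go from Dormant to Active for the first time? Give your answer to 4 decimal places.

3.5884

Let t(s) be the expected number of months to first reach Active from state s, with t(Active) = 0. Conditioning on the first month:
t(Casual) = 1 + 0.19·t(Casual) + 0.28·t(Reactivated) + 0.27·t(Dormant)
t(Reactivated) = 1 + 0.23·t(Casual) + 0.26·t(Reactivated) + 0.26·t(Dormant)
t(Dormant) = 1 + 0.22·t(Casual) + 0.24·t(Reactivated) + 0.24·t(Dormant)
Solving: t(Casual) = 3.7350, t(Reactivated) = 3.7730, t(Dormant) = 3.5884.
Expected months from Dormant to Active: 3.5884.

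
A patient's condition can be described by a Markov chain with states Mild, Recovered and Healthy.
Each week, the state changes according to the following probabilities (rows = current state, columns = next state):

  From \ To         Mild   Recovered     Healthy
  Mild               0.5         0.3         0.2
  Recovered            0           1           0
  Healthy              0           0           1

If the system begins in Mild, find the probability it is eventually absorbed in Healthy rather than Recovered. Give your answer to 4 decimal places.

Let h(s) be the probability of absorption at Healthy starting from transient state s. Then h(Healthy) = 1 and h(Recovered) = 0. By first-step analysis:
h(Mild) = 0.5·h(Mild) + 0.3·0 + 0.2·1
Solving: h(Mild) = 0.4000.
Starting from Mild, the probability is 0.4000.

0.4000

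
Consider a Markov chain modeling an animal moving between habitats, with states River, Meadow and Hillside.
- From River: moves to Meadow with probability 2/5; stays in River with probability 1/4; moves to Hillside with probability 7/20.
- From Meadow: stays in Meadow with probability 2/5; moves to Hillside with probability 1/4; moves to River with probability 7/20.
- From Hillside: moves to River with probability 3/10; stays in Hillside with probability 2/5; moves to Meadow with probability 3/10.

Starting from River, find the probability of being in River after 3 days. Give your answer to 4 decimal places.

Propagate the distribution vector 3 days from River.
After 0 days: (1.0000, 0.0000, 0.0000)
After 1 day: (0.2500, 0.4000, 0.3500)
After 2 days: (0.3075, 0.3650, 0.3275)
After 3 days: (0.3029, 0.3673, 0.3299)
P(in River after 3 days) = 0.3029

0.3029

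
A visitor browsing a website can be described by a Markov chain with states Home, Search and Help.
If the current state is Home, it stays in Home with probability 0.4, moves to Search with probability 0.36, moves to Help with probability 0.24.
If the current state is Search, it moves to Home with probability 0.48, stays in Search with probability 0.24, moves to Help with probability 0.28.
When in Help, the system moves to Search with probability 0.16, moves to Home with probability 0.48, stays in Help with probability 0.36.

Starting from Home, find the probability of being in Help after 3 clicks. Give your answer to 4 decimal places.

Propagate the distribution vector 3 clicks from Home.
After 0 clicks: (1.0000, 0.0000, 0.0000)
After 1 click: (0.4000, 0.3600, 0.2400)
After 2 clicks: (0.4480, 0.2688, 0.2832)
After 3 clicks: (0.4442, 0.2711, 0.2847)
P(in Help after 3 clicks) = 0.2847

0.2847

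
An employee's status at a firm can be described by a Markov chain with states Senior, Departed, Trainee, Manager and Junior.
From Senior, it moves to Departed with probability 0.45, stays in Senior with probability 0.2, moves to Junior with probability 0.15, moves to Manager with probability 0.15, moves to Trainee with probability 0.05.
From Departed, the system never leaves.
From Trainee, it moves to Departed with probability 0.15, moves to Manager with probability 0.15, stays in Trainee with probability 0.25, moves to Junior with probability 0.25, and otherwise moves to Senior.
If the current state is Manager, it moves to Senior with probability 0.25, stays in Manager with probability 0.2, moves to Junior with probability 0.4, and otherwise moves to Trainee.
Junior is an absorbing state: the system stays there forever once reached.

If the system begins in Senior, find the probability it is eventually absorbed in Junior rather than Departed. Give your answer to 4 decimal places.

Let h(s) be the probability of absorption at Junior starting from transient state s. Then h(Junior) = 1 and h(Departed) = 0. By first-step analysis:
h(Senior) = 0.2·h(Senior) + 0.45·0 + 0.05·h(Trainee) + 0.15·h(Manager) + 0.15·1
h(Trainee) = 0.2·h(Senior) + 0.15·0 + 0.25·h(Trainee) + 0.15·h(Manager) + 0.25·1
h(Manager) = 0.25·h(Senior) + 0.15·h(Trainee) + 0.2·h(Manager) + 0.4·1
Solving: h(Senior) = 0.3582, h(Trainee) = 0.5727, h(Manager) = 0.7193.
Starting from Senior, the probability is 0.3582.

0.3582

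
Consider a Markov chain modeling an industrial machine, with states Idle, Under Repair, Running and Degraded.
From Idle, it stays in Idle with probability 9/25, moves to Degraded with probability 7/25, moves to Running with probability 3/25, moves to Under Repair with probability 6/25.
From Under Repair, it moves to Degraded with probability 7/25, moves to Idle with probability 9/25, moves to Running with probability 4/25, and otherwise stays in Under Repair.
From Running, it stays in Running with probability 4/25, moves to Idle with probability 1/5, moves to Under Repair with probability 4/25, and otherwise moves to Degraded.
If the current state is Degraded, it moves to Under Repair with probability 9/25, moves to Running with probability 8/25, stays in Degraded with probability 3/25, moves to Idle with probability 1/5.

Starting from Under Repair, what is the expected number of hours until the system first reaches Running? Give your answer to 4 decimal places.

5.3831

Let t(s) be the expected number of hours to first reach Running from state s, with t(Running) = 0. Conditioning on the first hour:
t(Idle) = 1 + 0.36·t(Idle) + 0.24·t(Under Repair) + 0.28·t(Degraded)
t(Under Repair) = 1 + 0.36·t(Idle) + 0.2·t(Under Repair) + 0.28·t(Degraded)
t(Degraded) = 1 + 0.2·t(Idle) + 0.36·t(Under Repair) + 0.12·t(Degraded)
Solving: t(Idle) = 5.5985, t(Under Repair) = 5.3831, t(Degraded) = 4.6109.
Expected hours from Under Repair to Running: 5.3831.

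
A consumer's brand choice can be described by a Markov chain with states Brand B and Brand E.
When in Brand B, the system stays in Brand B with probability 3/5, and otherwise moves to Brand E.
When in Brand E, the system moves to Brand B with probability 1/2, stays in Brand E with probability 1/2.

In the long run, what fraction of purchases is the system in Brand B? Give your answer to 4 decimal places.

Let the stationary distribution be π with π = πP and π_1 + π_2 = 1.
π_1 = 0.6·π_1 + 0.5·π_2
Solving with the normalization constraint gives π = (0.5556, 0.4444).
So the stationary probability of Brand B is 0.5556.

0.5556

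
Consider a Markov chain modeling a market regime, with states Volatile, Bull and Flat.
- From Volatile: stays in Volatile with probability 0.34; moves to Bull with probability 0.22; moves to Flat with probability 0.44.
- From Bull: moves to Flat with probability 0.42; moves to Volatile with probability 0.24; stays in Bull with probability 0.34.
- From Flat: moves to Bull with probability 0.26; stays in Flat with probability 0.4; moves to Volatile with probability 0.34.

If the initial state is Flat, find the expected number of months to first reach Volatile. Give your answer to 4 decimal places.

Let t(s) be the expected number of months to first reach Volatile from state s, with t(Volatile) = 0. Conditioning on the first month:
t(Bull) = 1 + 0.34·t(Bull) + 0.42·t(Flat)
t(Flat) = 1 + 0.26·t(Bull) + 0.4·t(Flat)
Solving: t(Bull) = 3.5565, t(Flat) = 3.2078.
Expected months from Flat to Volatile: 3.2078.

3.2078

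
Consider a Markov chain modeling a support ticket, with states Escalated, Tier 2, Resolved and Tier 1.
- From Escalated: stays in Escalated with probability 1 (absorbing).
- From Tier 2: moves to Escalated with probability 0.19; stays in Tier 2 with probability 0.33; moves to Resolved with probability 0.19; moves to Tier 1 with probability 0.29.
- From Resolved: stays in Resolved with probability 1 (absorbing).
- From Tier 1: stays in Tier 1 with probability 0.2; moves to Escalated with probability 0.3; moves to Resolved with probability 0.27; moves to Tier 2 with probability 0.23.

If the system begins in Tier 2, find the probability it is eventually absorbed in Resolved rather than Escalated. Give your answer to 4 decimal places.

Let h(s) be the probability of absorption at Resolved starting from transient state s. Then h(Resolved) = 1 and h(Escalated) = 0. By first-step analysis:
h(Tier 2) = 0.19·0 + 0.33·h(Tier 2) + 0.19·1 + 0.29·h(Tier 1)
h(Tier 1) = 0.3·0 + 0.23·h(Tier 2) + 0.27·1 + 0.2·h(Tier 1)
Solving: h(Tier 2) = 0.4907, h(Tier 1) = 0.4786.
Starting from Tier 2, the probability is 0.4907.

0.4907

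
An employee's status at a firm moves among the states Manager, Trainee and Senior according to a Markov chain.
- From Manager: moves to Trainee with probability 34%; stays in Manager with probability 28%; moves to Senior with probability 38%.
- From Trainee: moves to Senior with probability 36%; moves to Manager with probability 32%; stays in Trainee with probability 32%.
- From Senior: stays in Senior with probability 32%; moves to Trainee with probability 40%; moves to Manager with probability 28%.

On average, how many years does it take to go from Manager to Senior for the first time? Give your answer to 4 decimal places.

2.6786

Let t(s) be the expected number of years to first reach Senior from state s, with t(Senior) = 0. Conditioning on the first year:
t(Manager) = 1 + 0.28·t(Manager) + 0.34·t(Trainee)
t(Trainee) = 1 + 0.32·t(Manager) + 0.32·t(Trainee)
Solving: t(Manager) = 2.6786, t(Trainee) = 2.7311.
Expected years from Manager to Senior: 2.6786.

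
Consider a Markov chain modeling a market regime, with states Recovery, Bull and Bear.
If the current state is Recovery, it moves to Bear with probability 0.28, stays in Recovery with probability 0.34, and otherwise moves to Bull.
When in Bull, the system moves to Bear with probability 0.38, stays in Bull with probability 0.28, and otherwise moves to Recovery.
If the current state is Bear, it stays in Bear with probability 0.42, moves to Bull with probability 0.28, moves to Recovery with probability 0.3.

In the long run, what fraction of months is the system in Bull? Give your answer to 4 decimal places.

0.3126

Let the stationary distribution be π with π = πP and π_1 + π_2 + π_3 = 1.
π_1 = 0.34·π_1 + 0.34·π_2 + 0.3·π_3
π_2 = 0.38·π_1 + 0.28·π_2 + 0.28·π_3
Solving with the normalization constraint gives π = (0.3255, 0.3126, 0.3619).
So the stationary probability of Bull is 0.3126.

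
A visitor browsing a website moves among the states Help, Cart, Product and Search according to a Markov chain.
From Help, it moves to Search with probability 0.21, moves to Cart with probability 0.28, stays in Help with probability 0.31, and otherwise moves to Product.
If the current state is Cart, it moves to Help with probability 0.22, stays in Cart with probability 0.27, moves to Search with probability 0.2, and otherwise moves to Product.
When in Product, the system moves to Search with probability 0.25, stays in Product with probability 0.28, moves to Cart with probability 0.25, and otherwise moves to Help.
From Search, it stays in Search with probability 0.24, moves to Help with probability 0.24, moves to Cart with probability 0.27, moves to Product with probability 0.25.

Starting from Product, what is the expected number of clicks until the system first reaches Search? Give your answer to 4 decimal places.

4.4013

Let t(s) be the expected number of clicks to first reach Search from state s, with t(Search) = 0. Conditioning on the first click:
t(Help) = 1 + 0.31·t(Help) + 0.28·t(Cart) + 0.2·t(Product)
t(Cart) = 1 + 0.22·t(Help) + 0.27·t(Cart) + 0.31·t(Product)
t(Product) = 1 + 0.22·t(Help) + 0.25·t(Cart) + 0.28·t(Product)
Solving: t(Help) = 4.6022, t(Cart) = 4.6259, t(Product) = 4.4013.
Expected clicks from Product to Search: 4.4013.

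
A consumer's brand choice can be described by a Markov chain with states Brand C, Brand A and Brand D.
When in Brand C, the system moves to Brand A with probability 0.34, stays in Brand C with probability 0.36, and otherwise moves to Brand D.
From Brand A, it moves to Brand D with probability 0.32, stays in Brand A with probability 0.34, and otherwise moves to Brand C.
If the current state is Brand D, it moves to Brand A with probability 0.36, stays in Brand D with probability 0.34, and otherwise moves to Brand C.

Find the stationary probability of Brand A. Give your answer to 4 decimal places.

Let the stationary distribution be π with π = πP and π_1 + π_2 + π_3 = 1.
π_1 = 0.36·π_1 + 0.34·π_2 + 0.3·π_3
π_2 = 0.34·π_1 + 0.34·π_2 + 0.36·π_3
Solving with the normalization constraint gives π = (0.3339, 0.3464, 0.3197).
So the stationary probability of Brand A is 0.3464.

0.3464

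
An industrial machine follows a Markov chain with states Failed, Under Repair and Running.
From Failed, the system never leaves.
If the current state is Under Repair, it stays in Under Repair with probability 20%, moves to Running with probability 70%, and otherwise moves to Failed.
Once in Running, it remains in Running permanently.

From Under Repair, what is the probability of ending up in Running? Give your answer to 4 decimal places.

Let h(s) be the probability of absorption at Running starting from transient state s. Then h(Running) = 1 and h(Failed) = 0. By first-step analysis:
h(Under Repair) = 0.1·0 + 0.2·h(Under Repair) + 0.7·1
Solving: h(Under Repair) = 0.8750.
Starting from Under Repair, the probability is 0.8750.

0.8750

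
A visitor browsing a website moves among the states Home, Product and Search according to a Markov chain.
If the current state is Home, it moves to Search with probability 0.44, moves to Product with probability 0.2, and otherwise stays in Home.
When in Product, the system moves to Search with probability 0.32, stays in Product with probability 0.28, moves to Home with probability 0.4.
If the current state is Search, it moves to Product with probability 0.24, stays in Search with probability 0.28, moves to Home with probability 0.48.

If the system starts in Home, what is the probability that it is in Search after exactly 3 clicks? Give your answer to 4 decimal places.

Propagate the distribution vector 3 clicks from Home.
After 0 clicks: (1.0000, 0.0000, 0.0000)
After 1 click: (0.3600, 0.2000, 0.4400)
After 2 clicks: (0.4208, 0.2336, 0.3456)
After 3 clicks: (0.4108, 0.2325, 0.3567)
P(in Search after 3 clicks) = 0.3567

0.3567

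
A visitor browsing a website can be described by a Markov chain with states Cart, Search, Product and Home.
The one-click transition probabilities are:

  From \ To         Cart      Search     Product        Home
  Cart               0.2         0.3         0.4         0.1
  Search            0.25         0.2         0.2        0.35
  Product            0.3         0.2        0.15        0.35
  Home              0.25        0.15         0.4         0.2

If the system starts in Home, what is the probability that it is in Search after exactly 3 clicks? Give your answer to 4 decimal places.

Propagate the distribution vector 3 clicks from Home.
After 0 clicks: (0.0000, 0.0000, 0.0000, 1.0000)
After 1 click: (0.2500, 0.1500, 0.4000, 0.2000)
After 2 clicks: (0.2575, 0.2150, 0.2700, 0.2575)
After 3 clicks: (0.2506, 0.2129, 0.2895, 0.2470)
P(in Search after 3 clicks) = 0.2129

0.2129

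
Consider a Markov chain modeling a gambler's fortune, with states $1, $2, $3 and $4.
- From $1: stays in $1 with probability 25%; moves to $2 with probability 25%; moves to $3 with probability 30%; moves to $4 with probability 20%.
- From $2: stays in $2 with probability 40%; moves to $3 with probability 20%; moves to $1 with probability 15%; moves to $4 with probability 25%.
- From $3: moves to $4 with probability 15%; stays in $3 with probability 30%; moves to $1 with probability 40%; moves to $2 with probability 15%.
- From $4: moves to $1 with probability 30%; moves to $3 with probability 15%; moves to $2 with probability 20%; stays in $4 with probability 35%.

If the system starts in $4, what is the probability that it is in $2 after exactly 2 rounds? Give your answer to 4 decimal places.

Propagate the distribution vector 2 rounds from $4.
After 0 rounds: (0.0000, 0.0000, 0.0000, 1.0000)
After 1 round: (0.3000, 0.2000, 0.1500, 0.3500)
After 2 rounds: (0.2700, 0.2475, 0.2275, 0.2550)
P(in $2 after 2 rounds) = 0.2475

0.2475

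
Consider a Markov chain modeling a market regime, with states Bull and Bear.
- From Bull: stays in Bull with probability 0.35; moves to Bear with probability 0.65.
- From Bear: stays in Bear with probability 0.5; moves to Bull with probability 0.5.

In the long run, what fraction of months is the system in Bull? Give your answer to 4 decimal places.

Let the stationary distribution be π with π = πP and π_1 + π_2 = 1.
π_1 = 0.35·π_1 + 0.5·π_2
Solving with the normalization constraint gives π = (0.4348, 0.5652).
So the stationary probability of Bull is 0.4348.

0.4348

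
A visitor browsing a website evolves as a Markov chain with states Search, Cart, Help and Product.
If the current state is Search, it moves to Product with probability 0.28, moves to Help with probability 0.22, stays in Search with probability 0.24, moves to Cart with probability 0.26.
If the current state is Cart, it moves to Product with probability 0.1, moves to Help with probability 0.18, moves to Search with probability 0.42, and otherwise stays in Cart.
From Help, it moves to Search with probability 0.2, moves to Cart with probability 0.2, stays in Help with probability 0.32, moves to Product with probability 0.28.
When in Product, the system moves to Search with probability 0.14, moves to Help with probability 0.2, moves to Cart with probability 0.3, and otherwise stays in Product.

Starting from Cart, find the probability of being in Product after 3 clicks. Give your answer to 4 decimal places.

0.2510

Propagate the distribution vector 3 clicks from Cart.
After 0 clicks: (0.0000, 1.0000, 0.0000, 0.0000)
After 1 click: (0.4200, 0.3000, 0.1800, 0.1000)
After 2 clicks: (0.2768, 0.2652, 0.2240, 0.2340)
After 3 clicks: (0.2554, 0.2665, 0.2271, 0.2510)
P(in Product after 3 clicks) = 0.2510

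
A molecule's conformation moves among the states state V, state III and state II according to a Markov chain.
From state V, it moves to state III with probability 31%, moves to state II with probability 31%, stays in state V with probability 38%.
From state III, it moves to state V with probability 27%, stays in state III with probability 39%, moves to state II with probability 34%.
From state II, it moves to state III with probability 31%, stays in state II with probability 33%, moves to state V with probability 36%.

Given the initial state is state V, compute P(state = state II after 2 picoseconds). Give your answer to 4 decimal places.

Sum over the intermediate state after 1 picosecond:
P = P(state V→state V)·P(state V→state II) + P(state V→state III)·P(state III→state II) + P(state V→state II)·P(state II→state II)
  = 0.38×0.31 + 0.31×0.34 + 0.31×0.33
  = 0.1178 + 0.1054 + 0.1023 = 0.3255

0.3255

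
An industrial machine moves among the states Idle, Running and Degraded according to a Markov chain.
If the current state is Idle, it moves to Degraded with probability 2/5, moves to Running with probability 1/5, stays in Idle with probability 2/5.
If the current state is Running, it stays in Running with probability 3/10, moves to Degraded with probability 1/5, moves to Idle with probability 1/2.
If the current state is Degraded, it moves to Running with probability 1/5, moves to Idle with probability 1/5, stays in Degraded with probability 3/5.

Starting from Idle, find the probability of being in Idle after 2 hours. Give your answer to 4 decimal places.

0.3400

Sum over the intermediate state after 1 hour:
P = P(Idle→Idle)·P(Idle→Idle) + P(Idle→Running)·P(Running→Idle) + P(Idle→Degraded)·P(Degraded→Idle)
  = 0.4×0.4 + 0.2×0.5 + 0.4×0.2
  = 0.1600 + 0.1000 + 0.0800 = 0.3400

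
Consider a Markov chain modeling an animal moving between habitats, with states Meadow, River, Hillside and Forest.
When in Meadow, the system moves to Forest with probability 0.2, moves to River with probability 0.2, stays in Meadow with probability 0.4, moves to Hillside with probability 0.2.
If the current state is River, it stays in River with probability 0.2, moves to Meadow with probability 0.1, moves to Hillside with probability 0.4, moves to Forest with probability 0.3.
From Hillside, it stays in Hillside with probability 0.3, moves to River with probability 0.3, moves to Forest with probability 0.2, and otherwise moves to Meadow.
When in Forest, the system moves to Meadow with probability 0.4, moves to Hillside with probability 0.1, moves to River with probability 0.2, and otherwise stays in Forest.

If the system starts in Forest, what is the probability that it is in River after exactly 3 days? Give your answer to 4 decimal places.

0.2220

Propagate the distribution vector 3 days from Forest.
After 0 days: (0.0000, 0.0000, 0.0000, 1.0000)
After 1 day: (0.4000, 0.2000, 0.1000, 0.3000)
After 2 days: (0.3200, 0.2100, 0.2200, 0.2500)
After 3 days: (0.2930, 0.2220, 0.2390, 0.2460)
P(in River after 3 days) = 0.2220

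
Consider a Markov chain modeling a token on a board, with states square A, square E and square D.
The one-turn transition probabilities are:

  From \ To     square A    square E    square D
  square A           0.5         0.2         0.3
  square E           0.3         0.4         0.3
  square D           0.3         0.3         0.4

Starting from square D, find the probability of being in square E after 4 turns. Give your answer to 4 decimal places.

Propagate the distribution vector 4 turns from square D.
After 0 turns: (0.0000, 0.0000, 1.0000)
After 1 turn: (0.3000, 0.3000, 0.4000)
After 2 turns: (0.3600, 0.3000, 0.3400)
After 3 turns: (0.3720, 0.2940, 0.3340)
After 4 turns: (0.3744, 0.2922, 0.3334)
P(in square E after 4 turns) = 0.2922

0.2922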